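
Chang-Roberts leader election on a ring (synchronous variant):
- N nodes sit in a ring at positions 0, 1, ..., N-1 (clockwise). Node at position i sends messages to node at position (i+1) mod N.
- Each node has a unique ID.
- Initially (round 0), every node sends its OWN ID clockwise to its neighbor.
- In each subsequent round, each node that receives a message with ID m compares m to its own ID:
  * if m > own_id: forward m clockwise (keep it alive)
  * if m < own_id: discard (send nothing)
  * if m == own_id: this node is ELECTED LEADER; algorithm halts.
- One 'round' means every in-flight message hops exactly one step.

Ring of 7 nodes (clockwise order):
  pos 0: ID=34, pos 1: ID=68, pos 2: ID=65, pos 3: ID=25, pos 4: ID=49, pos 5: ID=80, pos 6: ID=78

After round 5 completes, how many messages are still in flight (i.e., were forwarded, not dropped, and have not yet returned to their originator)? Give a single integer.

Round 1: pos1(id68) recv 34: drop; pos2(id65) recv 68: fwd; pos3(id25) recv 65: fwd; pos4(id49) recv 25: drop; pos5(id80) recv 49: drop; pos6(id78) recv 80: fwd; pos0(id34) recv 78: fwd
Round 2: pos3(id25) recv 68: fwd; pos4(id49) recv 65: fwd; pos0(id34) recv 80: fwd; pos1(id68) recv 78: fwd
Round 3: pos4(id49) recv 68: fwd; pos5(id80) recv 65: drop; pos1(id68) recv 80: fwd; pos2(id65) recv 78: fwd
Round 4: pos5(id80) recv 68: drop; pos2(id65) recv 80: fwd; pos3(id25) recv 78: fwd
Round 5: pos3(id25) recv 80: fwd; pos4(id49) recv 78: fwd
After round 5: 2 messages still in flight

Answer: 2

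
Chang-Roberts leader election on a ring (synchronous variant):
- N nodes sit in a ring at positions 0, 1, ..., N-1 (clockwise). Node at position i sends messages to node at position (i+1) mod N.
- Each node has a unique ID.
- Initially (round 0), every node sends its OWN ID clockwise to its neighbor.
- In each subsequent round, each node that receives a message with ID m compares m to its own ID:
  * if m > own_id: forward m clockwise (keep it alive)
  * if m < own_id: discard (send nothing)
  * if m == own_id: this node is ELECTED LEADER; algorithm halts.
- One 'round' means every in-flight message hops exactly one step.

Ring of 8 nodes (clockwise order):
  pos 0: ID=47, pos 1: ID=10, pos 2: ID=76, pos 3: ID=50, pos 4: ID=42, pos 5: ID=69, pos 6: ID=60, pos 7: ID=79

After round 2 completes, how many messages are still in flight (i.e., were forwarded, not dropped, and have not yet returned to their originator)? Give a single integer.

Round 1: pos1(id10) recv 47: fwd; pos2(id76) recv 10: drop; pos3(id50) recv 76: fwd; pos4(id42) recv 50: fwd; pos5(id69) recv 42: drop; pos6(id60) recv 69: fwd; pos7(id79) recv 60: drop; pos0(id47) recv 79: fwd
Round 2: pos2(id76) recv 47: drop; pos4(id42) recv 76: fwd; pos5(id69) recv 50: drop; pos7(id79) recv 69: drop; pos1(id10) recv 79: fwd
After round 2: 2 messages still in flight

Answer: 2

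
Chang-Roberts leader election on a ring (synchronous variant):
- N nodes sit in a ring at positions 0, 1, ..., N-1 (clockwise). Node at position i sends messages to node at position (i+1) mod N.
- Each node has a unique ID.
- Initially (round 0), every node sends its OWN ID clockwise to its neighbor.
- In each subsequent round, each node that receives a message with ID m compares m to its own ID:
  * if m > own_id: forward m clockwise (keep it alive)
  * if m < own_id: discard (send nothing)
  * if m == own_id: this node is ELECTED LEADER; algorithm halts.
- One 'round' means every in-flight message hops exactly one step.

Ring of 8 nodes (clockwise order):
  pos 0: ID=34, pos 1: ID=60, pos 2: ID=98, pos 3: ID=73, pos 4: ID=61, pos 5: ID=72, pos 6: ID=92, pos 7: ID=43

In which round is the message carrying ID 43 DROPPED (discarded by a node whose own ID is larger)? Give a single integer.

Answer: 2

Derivation:
Round 1: pos1(id60) recv 34: drop; pos2(id98) recv 60: drop; pos3(id73) recv 98: fwd; pos4(id61) recv 73: fwd; pos5(id72) recv 61: drop; pos6(id92) recv 72: drop; pos7(id43) recv 92: fwd; pos0(id34) recv 43: fwd
Round 2: pos4(id61) recv 98: fwd; pos5(id72) recv 73: fwd; pos0(id34) recv 92: fwd; pos1(id60) recv 43: drop
Round 3: pos5(id72) recv 98: fwd; pos6(id92) recv 73: drop; pos1(id60) recv 92: fwd
Round 4: pos6(id92) recv 98: fwd; pos2(id98) recv 92: drop
Round 5: pos7(id43) recv 98: fwd
Round 6: pos0(id34) recv 98: fwd
Round 7: pos1(id60) recv 98: fwd
Round 8: pos2(id98) recv 98: ELECTED
Message ID 43 originates at pos 7; dropped at pos 1 in round 2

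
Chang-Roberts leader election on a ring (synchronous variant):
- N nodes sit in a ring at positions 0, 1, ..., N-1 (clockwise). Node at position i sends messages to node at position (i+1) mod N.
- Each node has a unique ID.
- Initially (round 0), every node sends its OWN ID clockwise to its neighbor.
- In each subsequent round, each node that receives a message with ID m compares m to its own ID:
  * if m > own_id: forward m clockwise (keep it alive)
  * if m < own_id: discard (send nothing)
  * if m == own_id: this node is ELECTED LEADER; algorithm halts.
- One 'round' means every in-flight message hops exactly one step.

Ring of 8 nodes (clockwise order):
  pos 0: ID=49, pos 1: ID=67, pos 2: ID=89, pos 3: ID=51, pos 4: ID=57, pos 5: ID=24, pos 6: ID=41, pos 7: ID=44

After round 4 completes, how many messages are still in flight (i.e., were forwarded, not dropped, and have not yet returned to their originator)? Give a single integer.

Answer: 2

Derivation:
Round 1: pos1(id67) recv 49: drop; pos2(id89) recv 67: drop; pos3(id51) recv 89: fwd; pos4(id57) recv 51: drop; pos5(id24) recv 57: fwd; pos6(id41) recv 24: drop; pos7(id44) recv 41: drop; pos0(id49) recv 44: drop
Round 2: pos4(id57) recv 89: fwd; pos6(id41) recv 57: fwd
Round 3: pos5(id24) recv 89: fwd; pos7(id44) recv 57: fwd
Round 4: pos6(id41) recv 89: fwd; pos0(id49) recv 57: fwd
After round 4: 2 messages still in flight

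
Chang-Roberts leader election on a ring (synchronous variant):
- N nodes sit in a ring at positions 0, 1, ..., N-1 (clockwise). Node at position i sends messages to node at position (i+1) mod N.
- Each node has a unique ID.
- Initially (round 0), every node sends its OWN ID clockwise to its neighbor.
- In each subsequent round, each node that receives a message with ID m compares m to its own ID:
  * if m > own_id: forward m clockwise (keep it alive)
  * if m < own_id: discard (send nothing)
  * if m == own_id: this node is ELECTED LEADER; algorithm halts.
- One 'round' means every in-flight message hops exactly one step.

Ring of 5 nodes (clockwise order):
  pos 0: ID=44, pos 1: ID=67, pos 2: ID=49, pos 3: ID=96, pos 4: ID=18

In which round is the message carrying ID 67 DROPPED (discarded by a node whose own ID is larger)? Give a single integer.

Round 1: pos1(id67) recv 44: drop; pos2(id49) recv 67: fwd; pos3(id96) recv 49: drop; pos4(id18) recv 96: fwd; pos0(id44) recv 18: drop
Round 2: pos3(id96) recv 67: drop; pos0(id44) recv 96: fwd
Round 3: pos1(id67) recv 96: fwd
Round 4: pos2(id49) recv 96: fwd
Round 5: pos3(id96) recv 96: ELECTED
Message ID 67 originates at pos 1; dropped at pos 3 in round 2

Answer: 2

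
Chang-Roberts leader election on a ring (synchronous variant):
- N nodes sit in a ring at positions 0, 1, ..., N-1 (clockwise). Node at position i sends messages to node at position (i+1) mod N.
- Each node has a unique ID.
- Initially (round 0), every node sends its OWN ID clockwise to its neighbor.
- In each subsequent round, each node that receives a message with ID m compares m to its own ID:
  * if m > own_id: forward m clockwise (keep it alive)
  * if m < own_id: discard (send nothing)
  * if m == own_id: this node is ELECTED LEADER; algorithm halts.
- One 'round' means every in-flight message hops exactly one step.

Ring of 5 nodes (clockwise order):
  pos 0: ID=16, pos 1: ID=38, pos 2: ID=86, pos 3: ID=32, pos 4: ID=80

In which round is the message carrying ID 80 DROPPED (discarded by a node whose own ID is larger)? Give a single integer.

Round 1: pos1(id38) recv 16: drop; pos2(id86) recv 38: drop; pos3(id32) recv 86: fwd; pos4(id80) recv 32: drop; pos0(id16) recv 80: fwd
Round 2: pos4(id80) recv 86: fwd; pos1(id38) recv 80: fwd
Round 3: pos0(id16) recv 86: fwd; pos2(id86) recv 80: drop
Round 4: pos1(id38) recv 86: fwd
Round 5: pos2(id86) recv 86: ELECTED
Message ID 80 originates at pos 4; dropped at pos 2 in round 3

Answer: 3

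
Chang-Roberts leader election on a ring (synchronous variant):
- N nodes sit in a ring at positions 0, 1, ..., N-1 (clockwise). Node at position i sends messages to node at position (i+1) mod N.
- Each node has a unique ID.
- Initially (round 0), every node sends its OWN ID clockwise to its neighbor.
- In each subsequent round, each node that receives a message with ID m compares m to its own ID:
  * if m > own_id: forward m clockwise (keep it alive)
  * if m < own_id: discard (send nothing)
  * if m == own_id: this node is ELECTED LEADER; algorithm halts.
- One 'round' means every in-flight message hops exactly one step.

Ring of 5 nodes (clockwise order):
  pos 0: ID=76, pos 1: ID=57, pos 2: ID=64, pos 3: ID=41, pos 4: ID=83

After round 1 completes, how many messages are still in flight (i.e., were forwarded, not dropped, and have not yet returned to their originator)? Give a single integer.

Round 1: pos1(id57) recv 76: fwd; pos2(id64) recv 57: drop; pos3(id41) recv 64: fwd; pos4(id83) recv 41: drop; pos0(id76) recv 83: fwd
After round 1: 3 messages still in flight

Answer: 3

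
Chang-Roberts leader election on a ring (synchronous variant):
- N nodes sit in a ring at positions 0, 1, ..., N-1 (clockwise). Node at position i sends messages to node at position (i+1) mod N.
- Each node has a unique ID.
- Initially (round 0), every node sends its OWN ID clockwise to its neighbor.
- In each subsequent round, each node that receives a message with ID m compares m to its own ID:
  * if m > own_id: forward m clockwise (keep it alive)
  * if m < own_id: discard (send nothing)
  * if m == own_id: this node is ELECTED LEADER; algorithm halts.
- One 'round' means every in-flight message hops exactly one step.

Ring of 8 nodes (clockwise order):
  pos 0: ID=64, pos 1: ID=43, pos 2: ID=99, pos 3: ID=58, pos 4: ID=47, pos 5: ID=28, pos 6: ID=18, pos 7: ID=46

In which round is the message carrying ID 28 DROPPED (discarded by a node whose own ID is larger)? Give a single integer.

Round 1: pos1(id43) recv 64: fwd; pos2(id99) recv 43: drop; pos3(id58) recv 99: fwd; pos4(id47) recv 58: fwd; pos5(id28) recv 47: fwd; pos6(id18) recv 28: fwd; pos7(id46) recv 18: drop; pos0(id64) recv 46: drop
Round 2: pos2(id99) recv 64: drop; pos4(id47) recv 99: fwd; pos5(id28) recv 58: fwd; pos6(id18) recv 47: fwd; pos7(id46) recv 28: drop
Round 3: pos5(id28) recv 99: fwd; pos6(id18) recv 58: fwd; pos7(id46) recv 47: fwd
Round 4: pos6(id18) recv 99: fwd; pos7(id46) recv 58: fwd; pos0(id64) recv 47: drop
Round 5: pos7(id46) recv 99: fwd; pos0(id64) recv 58: drop
Round 6: pos0(id64) recv 99: fwd
Round 7: pos1(id43) recv 99: fwd
Round 8: pos2(id99) recv 99: ELECTED
Message ID 28 originates at pos 5; dropped at pos 7 in round 2

Answer: 2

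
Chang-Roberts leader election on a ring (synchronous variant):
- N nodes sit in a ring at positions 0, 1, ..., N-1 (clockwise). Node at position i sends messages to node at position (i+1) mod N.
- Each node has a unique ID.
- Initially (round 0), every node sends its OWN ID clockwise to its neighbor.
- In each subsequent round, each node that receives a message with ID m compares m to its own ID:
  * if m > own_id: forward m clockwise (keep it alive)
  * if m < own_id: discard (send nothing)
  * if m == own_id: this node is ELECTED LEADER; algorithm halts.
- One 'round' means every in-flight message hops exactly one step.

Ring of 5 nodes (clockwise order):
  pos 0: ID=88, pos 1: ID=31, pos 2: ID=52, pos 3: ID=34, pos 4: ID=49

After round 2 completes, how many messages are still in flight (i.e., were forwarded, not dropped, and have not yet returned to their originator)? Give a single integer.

Round 1: pos1(id31) recv 88: fwd; pos2(id52) recv 31: drop; pos3(id34) recv 52: fwd; pos4(id49) recv 34: drop; pos0(id88) recv 49: drop
Round 2: pos2(id52) recv 88: fwd; pos4(id49) recv 52: fwd
After round 2: 2 messages still in flight

Answer: 2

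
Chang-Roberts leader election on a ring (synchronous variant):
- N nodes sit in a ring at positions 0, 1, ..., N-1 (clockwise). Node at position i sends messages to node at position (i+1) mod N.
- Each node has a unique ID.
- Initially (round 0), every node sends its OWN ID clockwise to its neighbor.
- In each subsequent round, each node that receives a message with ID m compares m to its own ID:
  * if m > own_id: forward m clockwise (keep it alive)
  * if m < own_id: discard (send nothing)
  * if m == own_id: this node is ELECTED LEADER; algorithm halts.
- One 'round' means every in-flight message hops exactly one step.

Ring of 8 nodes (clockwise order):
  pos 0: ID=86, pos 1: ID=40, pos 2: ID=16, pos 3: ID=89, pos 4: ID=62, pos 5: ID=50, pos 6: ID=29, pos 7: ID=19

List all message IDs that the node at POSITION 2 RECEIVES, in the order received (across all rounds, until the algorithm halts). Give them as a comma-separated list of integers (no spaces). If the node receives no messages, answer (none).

Answer: 40,86,89

Derivation:
Round 1: pos1(id40) recv 86: fwd; pos2(id16) recv 40: fwd; pos3(id89) recv 16: drop; pos4(id62) recv 89: fwd; pos5(id50) recv 62: fwd; pos6(id29) recv 50: fwd; pos7(id19) recv 29: fwd; pos0(id86) recv 19: drop
Round 2: pos2(id16) recv 86: fwd; pos3(id89) recv 40: drop; pos5(id50) recv 89: fwd; pos6(id29) recv 62: fwd; pos7(id19) recv 50: fwd; pos0(id86) recv 29: drop
Round 3: pos3(id89) recv 86: drop; pos6(id29) recv 89: fwd; pos7(id19) recv 62: fwd; pos0(id86) recv 50: drop
Round 4: pos7(id19) recv 89: fwd; pos0(id86) recv 62: drop
Round 5: pos0(id86) recv 89: fwd
Round 6: pos1(id40) recv 89: fwd
Round 7: pos2(id16) recv 89: fwd
Round 8: pos3(id89) recv 89: ELECTED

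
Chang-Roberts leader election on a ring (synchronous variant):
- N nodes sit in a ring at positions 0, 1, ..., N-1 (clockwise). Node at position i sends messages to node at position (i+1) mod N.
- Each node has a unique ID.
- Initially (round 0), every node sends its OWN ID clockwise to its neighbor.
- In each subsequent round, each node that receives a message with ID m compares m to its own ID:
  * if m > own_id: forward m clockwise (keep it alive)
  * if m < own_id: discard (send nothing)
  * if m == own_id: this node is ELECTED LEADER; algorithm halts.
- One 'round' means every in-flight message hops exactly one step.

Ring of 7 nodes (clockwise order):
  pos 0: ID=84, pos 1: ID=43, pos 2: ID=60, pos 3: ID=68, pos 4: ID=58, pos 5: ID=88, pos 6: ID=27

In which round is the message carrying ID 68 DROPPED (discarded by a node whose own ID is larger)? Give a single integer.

Answer: 2

Derivation:
Round 1: pos1(id43) recv 84: fwd; pos2(id60) recv 43: drop; pos3(id68) recv 60: drop; pos4(id58) recv 68: fwd; pos5(id88) recv 58: drop; pos6(id27) recv 88: fwd; pos0(id84) recv 27: drop
Round 2: pos2(id60) recv 84: fwd; pos5(id88) recv 68: drop; pos0(id84) recv 88: fwd
Round 3: pos3(id68) recv 84: fwd; pos1(id43) recv 88: fwd
Round 4: pos4(id58) recv 84: fwd; pos2(id60) recv 88: fwd
Round 5: pos5(id88) recv 84: drop; pos3(id68) recv 88: fwd
Round 6: pos4(id58) recv 88: fwd
Round 7: pos5(id88) recv 88: ELECTED
Message ID 68 originates at pos 3; dropped at pos 5 in round 2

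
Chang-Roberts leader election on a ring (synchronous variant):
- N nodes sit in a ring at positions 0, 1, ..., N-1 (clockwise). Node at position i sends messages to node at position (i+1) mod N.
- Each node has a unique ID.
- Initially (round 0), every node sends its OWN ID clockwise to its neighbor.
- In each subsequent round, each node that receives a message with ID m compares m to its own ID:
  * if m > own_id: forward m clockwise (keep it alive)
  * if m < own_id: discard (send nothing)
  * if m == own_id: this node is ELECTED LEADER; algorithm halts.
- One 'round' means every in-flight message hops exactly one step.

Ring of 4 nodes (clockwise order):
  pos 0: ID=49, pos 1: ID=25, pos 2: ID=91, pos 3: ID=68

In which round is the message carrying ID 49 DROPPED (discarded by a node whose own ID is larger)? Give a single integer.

Round 1: pos1(id25) recv 49: fwd; pos2(id91) recv 25: drop; pos3(id68) recv 91: fwd; pos0(id49) recv 68: fwd
Round 2: pos2(id91) recv 49: drop; pos0(id49) recv 91: fwd; pos1(id25) recv 68: fwd
Round 3: pos1(id25) recv 91: fwd; pos2(id91) recv 68: drop
Round 4: pos2(id91) recv 91: ELECTED
Message ID 49 originates at pos 0; dropped at pos 2 in round 2

Answer: 2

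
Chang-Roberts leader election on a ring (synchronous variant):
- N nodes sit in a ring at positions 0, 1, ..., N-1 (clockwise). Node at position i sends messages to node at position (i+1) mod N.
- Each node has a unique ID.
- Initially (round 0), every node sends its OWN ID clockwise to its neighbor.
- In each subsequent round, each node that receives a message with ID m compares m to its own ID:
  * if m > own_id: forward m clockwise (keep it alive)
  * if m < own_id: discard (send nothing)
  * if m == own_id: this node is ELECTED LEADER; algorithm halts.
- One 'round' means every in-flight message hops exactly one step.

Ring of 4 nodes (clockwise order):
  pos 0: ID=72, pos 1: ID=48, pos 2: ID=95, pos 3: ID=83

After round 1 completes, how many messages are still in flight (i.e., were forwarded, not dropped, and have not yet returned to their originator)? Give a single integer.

Round 1: pos1(id48) recv 72: fwd; pos2(id95) recv 48: drop; pos3(id83) recv 95: fwd; pos0(id72) recv 83: fwd
After round 1: 3 messages still in flight

Answer: 3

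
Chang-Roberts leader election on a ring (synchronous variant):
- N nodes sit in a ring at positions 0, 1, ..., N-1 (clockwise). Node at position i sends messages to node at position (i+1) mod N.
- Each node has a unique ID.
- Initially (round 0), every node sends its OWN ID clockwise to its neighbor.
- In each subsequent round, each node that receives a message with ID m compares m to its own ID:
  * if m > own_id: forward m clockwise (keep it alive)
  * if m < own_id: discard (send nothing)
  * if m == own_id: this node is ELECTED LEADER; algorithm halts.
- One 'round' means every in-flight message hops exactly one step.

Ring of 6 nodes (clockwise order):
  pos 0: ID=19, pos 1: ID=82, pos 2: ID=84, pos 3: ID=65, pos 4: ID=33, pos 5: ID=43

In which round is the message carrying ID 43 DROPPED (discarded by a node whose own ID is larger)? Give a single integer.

Round 1: pos1(id82) recv 19: drop; pos2(id84) recv 82: drop; pos3(id65) recv 84: fwd; pos4(id33) recv 65: fwd; pos5(id43) recv 33: drop; pos0(id19) recv 43: fwd
Round 2: pos4(id33) recv 84: fwd; pos5(id43) recv 65: fwd; pos1(id82) recv 43: drop
Round 3: pos5(id43) recv 84: fwd; pos0(id19) recv 65: fwd
Round 4: pos0(id19) recv 84: fwd; pos1(id82) recv 65: drop
Round 5: pos1(id82) recv 84: fwd
Round 6: pos2(id84) recv 84: ELECTED
Message ID 43 originates at pos 5; dropped at pos 1 in round 2

Answer: 2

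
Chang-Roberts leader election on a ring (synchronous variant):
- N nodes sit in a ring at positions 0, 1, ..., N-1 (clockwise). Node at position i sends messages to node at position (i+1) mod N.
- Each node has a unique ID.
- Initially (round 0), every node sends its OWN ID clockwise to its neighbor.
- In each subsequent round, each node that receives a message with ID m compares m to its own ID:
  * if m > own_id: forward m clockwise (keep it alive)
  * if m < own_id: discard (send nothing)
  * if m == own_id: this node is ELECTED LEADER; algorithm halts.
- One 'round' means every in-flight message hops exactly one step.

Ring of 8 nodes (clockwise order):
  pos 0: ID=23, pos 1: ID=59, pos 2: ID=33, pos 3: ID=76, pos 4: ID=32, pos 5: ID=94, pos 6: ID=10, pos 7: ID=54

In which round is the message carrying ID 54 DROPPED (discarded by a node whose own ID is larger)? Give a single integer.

Answer: 2

Derivation:
Round 1: pos1(id59) recv 23: drop; pos2(id33) recv 59: fwd; pos3(id76) recv 33: drop; pos4(id32) recv 76: fwd; pos5(id94) recv 32: drop; pos6(id10) recv 94: fwd; pos7(id54) recv 10: drop; pos0(id23) recv 54: fwd
Round 2: pos3(id76) recv 59: drop; pos5(id94) recv 76: drop; pos7(id54) recv 94: fwd; pos1(id59) recv 54: drop
Round 3: pos0(id23) recv 94: fwd
Round 4: pos1(id59) recv 94: fwd
Round 5: pos2(id33) recv 94: fwd
Round 6: pos3(id76) recv 94: fwd
Round 7: pos4(id32) recv 94: fwd
Round 8: pos5(id94) recv 94: ELECTED
Message ID 54 originates at pos 7; dropped at pos 1 in round 2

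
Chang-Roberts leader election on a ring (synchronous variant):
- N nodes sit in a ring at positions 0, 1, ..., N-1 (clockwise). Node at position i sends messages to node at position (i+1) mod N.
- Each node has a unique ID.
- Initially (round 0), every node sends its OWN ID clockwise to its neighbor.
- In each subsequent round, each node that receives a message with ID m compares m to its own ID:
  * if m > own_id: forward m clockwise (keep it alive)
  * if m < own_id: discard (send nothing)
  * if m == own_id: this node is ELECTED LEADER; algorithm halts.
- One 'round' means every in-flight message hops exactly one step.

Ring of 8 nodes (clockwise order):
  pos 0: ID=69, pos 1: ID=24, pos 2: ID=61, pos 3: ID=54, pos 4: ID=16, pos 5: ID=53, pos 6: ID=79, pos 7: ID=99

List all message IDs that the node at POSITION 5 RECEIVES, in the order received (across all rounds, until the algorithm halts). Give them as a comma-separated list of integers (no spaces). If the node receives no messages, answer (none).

Answer: 16,54,61,69,99

Derivation:
Round 1: pos1(id24) recv 69: fwd; pos2(id61) recv 24: drop; pos3(id54) recv 61: fwd; pos4(id16) recv 54: fwd; pos5(id53) recv 16: drop; pos6(id79) recv 53: drop; pos7(id99) recv 79: drop; pos0(id69) recv 99: fwd
Round 2: pos2(id61) recv 69: fwd; pos4(id16) recv 61: fwd; pos5(id53) recv 54: fwd; pos1(id24) recv 99: fwd
Round 3: pos3(id54) recv 69: fwd; pos5(id53) recv 61: fwd; pos6(id79) recv 54: drop; pos2(id61) recv 99: fwd
Round 4: pos4(id16) recv 69: fwd; pos6(id79) recv 61: drop; pos3(id54) recv 99: fwd
Round 5: pos5(id53) recv 69: fwd; pos4(id16) recv 99: fwd
Round 6: pos6(id79) recv 69: drop; pos5(id53) recv 99: fwd
Round 7: pos6(id79) recv 99: fwd
Round 8: pos7(id99) recv 99: ELECTED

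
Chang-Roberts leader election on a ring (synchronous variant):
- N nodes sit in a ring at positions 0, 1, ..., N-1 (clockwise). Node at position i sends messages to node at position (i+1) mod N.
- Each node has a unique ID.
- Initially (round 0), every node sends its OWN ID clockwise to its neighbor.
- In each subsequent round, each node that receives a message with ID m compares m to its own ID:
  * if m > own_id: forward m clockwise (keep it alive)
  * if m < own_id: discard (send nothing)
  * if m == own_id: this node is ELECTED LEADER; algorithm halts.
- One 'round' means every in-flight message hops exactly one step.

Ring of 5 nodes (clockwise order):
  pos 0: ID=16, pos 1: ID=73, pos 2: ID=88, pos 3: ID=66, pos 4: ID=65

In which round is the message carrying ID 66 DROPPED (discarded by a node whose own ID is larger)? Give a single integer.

Answer: 3

Derivation:
Round 1: pos1(id73) recv 16: drop; pos2(id88) recv 73: drop; pos3(id66) recv 88: fwd; pos4(id65) recv 66: fwd; pos0(id16) recv 65: fwd
Round 2: pos4(id65) recv 88: fwd; pos0(id16) recv 66: fwd; pos1(id73) recv 65: drop
Round 3: pos0(id16) recv 88: fwd; pos1(id73) recv 66: drop
Round 4: pos1(id73) recv 88: fwd
Round 5: pos2(id88) recv 88: ELECTED
Message ID 66 originates at pos 3; dropped at pos 1 in round 3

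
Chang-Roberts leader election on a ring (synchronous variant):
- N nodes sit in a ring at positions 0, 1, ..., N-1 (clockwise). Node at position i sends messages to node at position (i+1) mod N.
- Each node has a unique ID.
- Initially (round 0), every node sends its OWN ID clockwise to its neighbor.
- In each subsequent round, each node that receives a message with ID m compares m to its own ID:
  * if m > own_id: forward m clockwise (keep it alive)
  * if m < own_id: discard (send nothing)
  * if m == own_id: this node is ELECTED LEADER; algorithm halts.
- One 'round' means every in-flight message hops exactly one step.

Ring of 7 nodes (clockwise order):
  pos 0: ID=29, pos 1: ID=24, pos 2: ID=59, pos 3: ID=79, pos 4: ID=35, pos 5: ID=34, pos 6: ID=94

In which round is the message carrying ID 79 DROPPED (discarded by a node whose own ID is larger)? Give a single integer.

Round 1: pos1(id24) recv 29: fwd; pos2(id59) recv 24: drop; pos3(id79) recv 59: drop; pos4(id35) recv 79: fwd; pos5(id34) recv 35: fwd; pos6(id94) recv 34: drop; pos0(id29) recv 94: fwd
Round 2: pos2(id59) recv 29: drop; pos5(id34) recv 79: fwd; pos6(id94) recv 35: drop; pos1(id24) recv 94: fwd
Round 3: pos6(id94) recv 79: drop; pos2(id59) recv 94: fwd
Round 4: pos3(id79) recv 94: fwd
Round 5: pos4(id35) recv 94: fwd
Round 6: pos5(id34) recv 94: fwd
Round 7: pos6(id94) recv 94: ELECTED
Message ID 79 originates at pos 3; dropped at pos 6 in round 3

Answer: 3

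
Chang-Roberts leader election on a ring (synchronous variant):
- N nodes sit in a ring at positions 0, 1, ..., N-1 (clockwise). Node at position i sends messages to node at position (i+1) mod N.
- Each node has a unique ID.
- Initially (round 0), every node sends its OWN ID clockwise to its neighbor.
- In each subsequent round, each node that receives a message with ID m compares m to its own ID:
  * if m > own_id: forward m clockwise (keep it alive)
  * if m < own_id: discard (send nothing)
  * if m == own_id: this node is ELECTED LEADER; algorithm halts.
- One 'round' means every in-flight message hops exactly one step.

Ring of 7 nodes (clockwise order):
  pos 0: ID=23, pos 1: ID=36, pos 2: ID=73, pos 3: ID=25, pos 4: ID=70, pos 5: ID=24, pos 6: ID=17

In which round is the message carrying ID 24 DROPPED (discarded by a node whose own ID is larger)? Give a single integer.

Round 1: pos1(id36) recv 23: drop; pos2(id73) recv 36: drop; pos3(id25) recv 73: fwd; pos4(id70) recv 25: drop; pos5(id24) recv 70: fwd; pos6(id17) recv 24: fwd; pos0(id23) recv 17: drop
Round 2: pos4(id70) recv 73: fwd; pos6(id17) recv 70: fwd; pos0(id23) recv 24: fwd
Round 3: pos5(id24) recv 73: fwd; pos0(id23) recv 70: fwd; pos1(id36) recv 24: drop
Round 4: pos6(id17) recv 73: fwd; pos1(id36) recv 70: fwd
Round 5: pos0(id23) recv 73: fwd; pos2(id73) recv 70: drop
Round 6: pos1(id36) recv 73: fwd
Round 7: pos2(id73) recv 73: ELECTED
Message ID 24 originates at pos 5; dropped at pos 1 in round 3

Answer: 3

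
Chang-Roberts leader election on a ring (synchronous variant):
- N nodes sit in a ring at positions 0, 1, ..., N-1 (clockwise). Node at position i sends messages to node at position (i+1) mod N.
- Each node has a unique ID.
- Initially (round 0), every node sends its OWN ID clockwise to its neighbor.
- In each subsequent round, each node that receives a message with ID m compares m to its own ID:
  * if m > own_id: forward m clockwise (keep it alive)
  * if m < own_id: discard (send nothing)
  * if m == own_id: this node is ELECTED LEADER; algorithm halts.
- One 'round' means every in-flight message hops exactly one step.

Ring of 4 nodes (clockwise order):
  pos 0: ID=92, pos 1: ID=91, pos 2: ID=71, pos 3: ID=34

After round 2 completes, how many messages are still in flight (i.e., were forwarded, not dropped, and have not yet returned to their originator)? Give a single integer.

Round 1: pos1(id91) recv 92: fwd; pos2(id71) recv 91: fwd; pos3(id34) recv 71: fwd; pos0(id92) recv 34: drop
Round 2: pos2(id71) recv 92: fwd; pos3(id34) recv 91: fwd; pos0(id92) recv 71: drop
After round 2: 2 messages still in flight

Answer: 2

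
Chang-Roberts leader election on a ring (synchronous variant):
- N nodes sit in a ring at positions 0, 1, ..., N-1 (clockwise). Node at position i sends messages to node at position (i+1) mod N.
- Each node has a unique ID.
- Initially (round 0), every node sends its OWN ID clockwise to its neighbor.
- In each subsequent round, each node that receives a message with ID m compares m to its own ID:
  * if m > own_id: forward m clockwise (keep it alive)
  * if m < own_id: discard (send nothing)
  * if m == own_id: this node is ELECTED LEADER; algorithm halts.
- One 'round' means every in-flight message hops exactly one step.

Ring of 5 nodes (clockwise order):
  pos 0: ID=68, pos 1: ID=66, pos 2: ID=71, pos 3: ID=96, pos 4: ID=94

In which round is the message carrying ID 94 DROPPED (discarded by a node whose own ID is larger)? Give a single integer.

Round 1: pos1(id66) recv 68: fwd; pos2(id71) recv 66: drop; pos3(id96) recv 71: drop; pos4(id94) recv 96: fwd; pos0(id68) recv 94: fwd
Round 2: pos2(id71) recv 68: drop; pos0(id68) recv 96: fwd; pos1(id66) recv 94: fwd
Round 3: pos1(id66) recv 96: fwd; pos2(id71) recv 94: fwd
Round 4: pos2(id71) recv 96: fwd; pos3(id96) recv 94: drop
Round 5: pos3(id96) recv 96: ELECTED
Message ID 94 originates at pos 4; dropped at pos 3 in round 4

Answer: 4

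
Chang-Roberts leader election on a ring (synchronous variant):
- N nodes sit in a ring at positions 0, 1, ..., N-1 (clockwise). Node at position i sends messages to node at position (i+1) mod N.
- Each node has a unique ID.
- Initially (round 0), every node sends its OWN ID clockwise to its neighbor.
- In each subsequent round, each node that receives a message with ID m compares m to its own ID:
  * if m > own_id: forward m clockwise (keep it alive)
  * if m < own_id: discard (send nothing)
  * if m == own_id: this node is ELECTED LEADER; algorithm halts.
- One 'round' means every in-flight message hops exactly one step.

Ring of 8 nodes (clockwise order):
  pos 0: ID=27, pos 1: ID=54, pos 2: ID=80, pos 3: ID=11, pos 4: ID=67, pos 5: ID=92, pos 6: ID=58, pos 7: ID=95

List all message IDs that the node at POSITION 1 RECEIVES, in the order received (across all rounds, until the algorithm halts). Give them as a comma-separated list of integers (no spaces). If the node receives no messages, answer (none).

Answer: 27,95

Derivation:
Round 1: pos1(id54) recv 27: drop; pos2(id80) recv 54: drop; pos3(id11) recv 80: fwd; pos4(id67) recv 11: drop; pos5(id92) recv 67: drop; pos6(id58) recv 92: fwd; pos7(id95) recv 58: drop; pos0(id27) recv 95: fwd
Round 2: pos4(id67) recv 80: fwd; pos7(id95) recv 92: drop; pos1(id54) recv 95: fwd
Round 3: pos5(id92) recv 80: drop; pos2(id80) recv 95: fwd
Round 4: pos3(id11) recv 95: fwd
Round 5: pos4(id67) recv 95: fwd
Round 6: pos5(id92) recv 95: fwd
Round 7: pos6(id58) recv 95: fwd
Round 8: pos7(id95) recv 95: ELECTED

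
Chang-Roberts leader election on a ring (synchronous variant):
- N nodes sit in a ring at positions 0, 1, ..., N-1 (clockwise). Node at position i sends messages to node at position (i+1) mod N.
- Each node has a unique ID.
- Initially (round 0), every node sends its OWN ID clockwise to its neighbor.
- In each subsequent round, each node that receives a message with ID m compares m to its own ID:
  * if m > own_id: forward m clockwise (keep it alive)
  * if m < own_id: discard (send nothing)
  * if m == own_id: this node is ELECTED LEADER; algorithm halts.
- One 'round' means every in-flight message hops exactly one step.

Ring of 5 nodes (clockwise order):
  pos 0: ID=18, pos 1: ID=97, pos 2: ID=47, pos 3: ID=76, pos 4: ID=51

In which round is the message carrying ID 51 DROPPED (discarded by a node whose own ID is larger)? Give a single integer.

Round 1: pos1(id97) recv 18: drop; pos2(id47) recv 97: fwd; pos3(id76) recv 47: drop; pos4(id51) recv 76: fwd; pos0(id18) recv 51: fwd
Round 2: pos3(id76) recv 97: fwd; pos0(id18) recv 76: fwd; pos1(id97) recv 51: drop
Round 3: pos4(id51) recv 97: fwd; pos1(id97) recv 76: drop
Round 4: pos0(id18) recv 97: fwd
Round 5: pos1(id97) recv 97: ELECTED
Message ID 51 originates at pos 4; dropped at pos 1 in round 2

Answer: 2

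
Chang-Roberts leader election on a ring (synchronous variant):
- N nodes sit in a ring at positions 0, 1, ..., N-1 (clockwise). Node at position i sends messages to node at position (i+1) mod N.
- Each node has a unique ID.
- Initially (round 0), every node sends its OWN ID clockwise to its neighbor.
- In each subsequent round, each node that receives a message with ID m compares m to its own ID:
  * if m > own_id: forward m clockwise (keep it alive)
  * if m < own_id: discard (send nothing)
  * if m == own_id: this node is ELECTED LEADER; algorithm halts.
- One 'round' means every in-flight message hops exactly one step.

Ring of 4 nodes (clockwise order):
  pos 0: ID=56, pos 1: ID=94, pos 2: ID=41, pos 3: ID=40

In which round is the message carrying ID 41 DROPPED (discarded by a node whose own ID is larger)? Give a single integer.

Round 1: pos1(id94) recv 56: drop; pos2(id41) recv 94: fwd; pos3(id40) recv 41: fwd; pos0(id56) recv 40: drop
Round 2: pos3(id40) recv 94: fwd; pos0(id56) recv 41: drop
Round 3: pos0(id56) recv 94: fwd
Round 4: pos1(id94) recv 94: ELECTED
Message ID 41 originates at pos 2; dropped at pos 0 in round 2

Answer: 2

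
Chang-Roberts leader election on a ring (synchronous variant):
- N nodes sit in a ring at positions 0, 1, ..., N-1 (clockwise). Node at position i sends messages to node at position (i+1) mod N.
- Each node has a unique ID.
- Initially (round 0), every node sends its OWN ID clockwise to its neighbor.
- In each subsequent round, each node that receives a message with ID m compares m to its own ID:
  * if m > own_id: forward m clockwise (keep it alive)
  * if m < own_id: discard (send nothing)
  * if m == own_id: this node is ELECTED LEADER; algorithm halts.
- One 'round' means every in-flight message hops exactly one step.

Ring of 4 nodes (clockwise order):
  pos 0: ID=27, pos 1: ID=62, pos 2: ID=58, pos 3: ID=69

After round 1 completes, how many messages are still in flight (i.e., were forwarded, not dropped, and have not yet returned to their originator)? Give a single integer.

Answer: 2

Derivation:
Round 1: pos1(id62) recv 27: drop; pos2(id58) recv 62: fwd; pos3(id69) recv 58: drop; pos0(id27) recv 69: fwd
After round 1: 2 messages still in flight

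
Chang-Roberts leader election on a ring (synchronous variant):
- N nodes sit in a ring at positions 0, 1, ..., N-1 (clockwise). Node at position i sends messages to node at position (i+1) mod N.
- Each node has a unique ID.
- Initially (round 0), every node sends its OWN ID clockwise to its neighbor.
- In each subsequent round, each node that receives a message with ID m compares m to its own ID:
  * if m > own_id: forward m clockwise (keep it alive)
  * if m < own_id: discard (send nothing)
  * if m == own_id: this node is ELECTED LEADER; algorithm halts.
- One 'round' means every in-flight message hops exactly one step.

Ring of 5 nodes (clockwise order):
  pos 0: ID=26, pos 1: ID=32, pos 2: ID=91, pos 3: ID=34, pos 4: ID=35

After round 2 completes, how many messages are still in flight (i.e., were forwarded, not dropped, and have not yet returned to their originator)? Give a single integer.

Answer: 2

Derivation:
Round 1: pos1(id32) recv 26: drop; pos2(id91) recv 32: drop; pos3(id34) recv 91: fwd; pos4(id35) recv 34: drop; pos0(id26) recv 35: fwd
Round 2: pos4(id35) recv 91: fwd; pos1(id32) recv 35: fwd
After round 2: 2 messages still in flight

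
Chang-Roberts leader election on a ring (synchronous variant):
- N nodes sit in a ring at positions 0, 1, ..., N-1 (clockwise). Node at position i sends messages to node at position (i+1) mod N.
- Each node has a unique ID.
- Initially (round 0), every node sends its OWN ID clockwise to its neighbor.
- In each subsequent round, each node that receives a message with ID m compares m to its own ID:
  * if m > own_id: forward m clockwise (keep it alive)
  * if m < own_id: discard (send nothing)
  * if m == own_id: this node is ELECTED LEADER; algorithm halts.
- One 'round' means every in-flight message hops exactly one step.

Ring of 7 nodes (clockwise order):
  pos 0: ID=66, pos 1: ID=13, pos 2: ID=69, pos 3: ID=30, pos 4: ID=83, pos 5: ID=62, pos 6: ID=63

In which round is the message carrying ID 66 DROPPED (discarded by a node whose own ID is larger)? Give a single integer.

Round 1: pos1(id13) recv 66: fwd; pos2(id69) recv 13: drop; pos3(id30) recv 69: fwd; pos4(id83) recv 30: drop; pos5(id62) recv 83: fwd; pos6(id63) recv 62: drop; pos0(id66) recv 63: drop
Round 2: pos2(id69) recv 66: drop; pos4(id83) recv 69: drop; pos6(id63) recv 83: fwd
Round 3: pos0(id66) recv 83: fwd
Round 4: pos1(id13) recv 83: fwd
Round 5: pos2(id69) recv 83: fwd
Round 6: pos3(id30) recv 83: fwd
Round 7: pos4(id83) recv 83: ELECTED
Message ID 66 originates at pos 0; dropped at pos 2 in round 2

Answer: 2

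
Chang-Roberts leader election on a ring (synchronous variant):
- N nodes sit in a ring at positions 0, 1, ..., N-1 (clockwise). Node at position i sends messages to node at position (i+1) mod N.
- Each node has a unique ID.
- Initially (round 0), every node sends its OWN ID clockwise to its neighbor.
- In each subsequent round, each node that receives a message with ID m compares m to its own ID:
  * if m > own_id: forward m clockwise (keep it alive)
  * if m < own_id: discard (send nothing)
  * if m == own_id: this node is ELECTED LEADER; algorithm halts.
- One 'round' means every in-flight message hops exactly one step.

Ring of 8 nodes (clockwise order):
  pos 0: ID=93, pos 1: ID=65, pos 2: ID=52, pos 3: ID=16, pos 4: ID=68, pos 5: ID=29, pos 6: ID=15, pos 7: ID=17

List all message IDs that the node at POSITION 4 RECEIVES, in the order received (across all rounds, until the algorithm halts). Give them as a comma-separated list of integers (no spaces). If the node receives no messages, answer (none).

Answer: 16,52,65,93

Derivation:
Round 1: pos1(id65) recv 93: fwd; pos2(id52) recv 65: fwd; pos3(id16) recv 52: fwd; pos4(id68) recv 16: drop; pos5(id29) recv 68: fwd; pos6(id15) recv 29: fwd; pos7(id17) recv 15: drop; pos0(id93) recv 17: drop
Round 2: pos2(id52) recv 93: fwd; pos3(id16) recv 65: fwd; pos4(id68) recv 52: drop; pos6(id15) recv 68: fwd; pos7(id17) recv 29: fwd
Round 3: pos3(id16) recv 93: fwd; pos4(id68) recv 65: drop; pos7(id17) recv 68: fwd; pos0(id93) recv 29: drop
Round 4: pos4(id68) recv 93: fwd; pos0(id93) recv 68: drop
Round 5: pos5(id29) recv 93: fwd
Round 6: pos6(id15) recv 93: fwd
Round 7: pos7(id17) recv 93: fwd
Round 8: pos0(id93) recv 93: ELECTED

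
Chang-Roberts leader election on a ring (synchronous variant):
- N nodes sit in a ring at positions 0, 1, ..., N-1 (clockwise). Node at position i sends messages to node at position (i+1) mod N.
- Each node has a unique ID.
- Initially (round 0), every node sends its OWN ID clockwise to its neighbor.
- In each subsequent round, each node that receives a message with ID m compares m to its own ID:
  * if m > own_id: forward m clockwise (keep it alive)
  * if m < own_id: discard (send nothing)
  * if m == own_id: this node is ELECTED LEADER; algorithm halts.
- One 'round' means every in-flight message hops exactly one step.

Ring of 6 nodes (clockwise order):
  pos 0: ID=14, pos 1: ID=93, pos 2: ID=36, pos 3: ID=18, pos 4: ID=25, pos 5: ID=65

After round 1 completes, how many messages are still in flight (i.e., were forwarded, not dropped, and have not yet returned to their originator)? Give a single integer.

Round 1: pos1(id93) recv 14: drop; pos2(id36) recv 93: fwd; pos3(id18) recv 36: fwd; pos4(id25) recv 18: drop; pos5(id65) recv 25: drop; pos0(id14) recv 65: fwd
After round 1: 3 messages still in flight

Answer: 3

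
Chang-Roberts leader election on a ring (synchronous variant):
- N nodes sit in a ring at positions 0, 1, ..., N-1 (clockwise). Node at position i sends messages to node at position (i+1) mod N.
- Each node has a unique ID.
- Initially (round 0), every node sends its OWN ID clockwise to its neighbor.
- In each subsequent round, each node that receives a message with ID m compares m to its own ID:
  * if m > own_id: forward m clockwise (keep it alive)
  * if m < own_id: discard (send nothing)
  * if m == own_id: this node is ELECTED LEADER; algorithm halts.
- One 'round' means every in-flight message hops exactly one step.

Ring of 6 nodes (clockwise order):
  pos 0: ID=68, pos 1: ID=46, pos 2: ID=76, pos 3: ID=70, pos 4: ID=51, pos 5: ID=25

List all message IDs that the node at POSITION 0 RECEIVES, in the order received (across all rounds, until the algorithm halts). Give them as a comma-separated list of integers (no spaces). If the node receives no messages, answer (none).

Answer: 25,51,70,76

Derivation:
Round 1: pos1(id46) recv 68: fwd; pos2(id76) recv 46: drop; pos3(id70) recv 76: fwd; pos4(id51) recv 70: fwd; pos5(id25) recv 51: fwd; pos0(id68) recv 25: drop
Round 2: pos2(id76) recv 68: drop; pos4(id51) recv 76: fwd; pos5(id25) recv 70: fwd; pos0(id68) recv 51: drop
Round 3: pos5(id25) recv 76: fwd; pos0(id68) recv 70: fwd
Round 4: pos0(id68) recv 76: fwd; pos1(id46) recv 70: fwd
Round 5: pos1(id46) recv 76: fwd; pos2(id76) recv 70: drop
Round 6: pos2(id76) recv 76: ELECTED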